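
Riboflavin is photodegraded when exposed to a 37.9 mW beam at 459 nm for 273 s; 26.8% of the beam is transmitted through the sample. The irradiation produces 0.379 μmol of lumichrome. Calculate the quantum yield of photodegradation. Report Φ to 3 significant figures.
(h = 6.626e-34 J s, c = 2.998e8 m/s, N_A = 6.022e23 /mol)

Φ = 0.0130

Product: 0.379 μmol = 3.79e-7 mol.
Photon energy at 459 nm: hc/λ = (6.626e-34)(2.998e8)/(459e-9) = 4.328e-19 J.
Energy delivered: (37.9 mW)(273 s) = 10.35 J.
Photons incident: 10.35 / 4.328e-19 = 2.391e19, i.e. 2.391e19/6.022e23 = 3.970e-5 mol.
Fraction absorbed: 1 − 26.8/100 = 0.7320.
Photons absorbed: 0.7320 × 3.970e-5 = 2.906e-5 mol.
Φ = 3.79e-7 mol / 2.906e-5 mol photons = 0.0130.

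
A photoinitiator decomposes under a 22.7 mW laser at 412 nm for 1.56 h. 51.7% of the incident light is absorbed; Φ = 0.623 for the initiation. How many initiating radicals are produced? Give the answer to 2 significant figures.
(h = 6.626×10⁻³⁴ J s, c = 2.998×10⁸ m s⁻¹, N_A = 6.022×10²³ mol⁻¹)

8.5×10¹⁹ initiating radicals

Photon energy at 412 nm: hc/λ = (6.626×10⁻³⁴)(2.998×10⁸)/(412×10⁻⁹) = 4.822×10⁻¹⁹ J.
Energy delivered: (22.7 mW)(5616 s) = 127.5 J.
Photons incident: 127.5 / 4.822×10⁻¹⁹ = 2.644×10²⁰, i.e. 2.644×10²⁰/6.022×10²³ = 4.391×10⁻⁴ mol.
Photons absorbed: 0.517 × 4.391×10⁻⁴ = 2.270×10⁻⁴ mol.
Product: Φ × n_abs = 0.623 × 2.270×10⁻⁴ = 1.414×10⁻⁴ mol.
As a count: 1.414×10⁻⁴ × 6.022×10²³ = 8.5×10¹⁹.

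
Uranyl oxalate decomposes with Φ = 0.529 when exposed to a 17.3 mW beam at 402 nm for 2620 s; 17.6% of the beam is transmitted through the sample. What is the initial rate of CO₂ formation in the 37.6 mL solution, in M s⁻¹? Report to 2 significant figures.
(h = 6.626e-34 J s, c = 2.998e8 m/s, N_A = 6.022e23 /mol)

6.7e-7 M s⁻¹

Photon energy at 402 nm: hc/λ = (6.626e-34)(2.998e8)/(402e-9) = 4.941e-19 J.
Energy delivered: (17.3 mW)(2620 s) = 45.33 J.
Photons incident: 45.33 / 4.941e-19 = 9.174e19, i.e. 9.174e19/6.022e23 = 1.523e-4 mol.
Fraction absorbed: 1 − 17.6/100 = 0.8240.
Photons absorbed: 0.8240 × 1.523e-4 = 1.255e-4 mol.
Product formed: 0.529 × 1.255e-4 = 6.639e-5 mol.
Rate: 6.639e-5 mol / (2620 s × 0.0376 L) = 6.7e-7 M s⁻¹.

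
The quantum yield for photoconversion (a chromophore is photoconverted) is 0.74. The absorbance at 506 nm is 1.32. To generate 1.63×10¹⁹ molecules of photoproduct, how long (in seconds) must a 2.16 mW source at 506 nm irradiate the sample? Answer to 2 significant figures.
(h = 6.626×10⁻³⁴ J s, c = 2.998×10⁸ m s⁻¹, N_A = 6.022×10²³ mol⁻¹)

t ≈ 4200 s

Product: 1.63×10¹⁹ / 6.022×10²³ = 2.707×10⁻⁵ mol.
Photons that must be absorbed: 2.707×10⁻⁵ / 0.74 = 3.658×10⁻⁵ mol.
Fraction absorbed: 1 − 10^(−1.32) = 0.9521.
Incident photons needed: 3.658×10⁻⁵ / 0.9521 = 3.842×10⁻⁵ mol.
Photon energy: hc/λ = 3.926×10⁻¹⁹ J; per mole, 2.364×10⁵ J mol⁻¹.
Energy required: 3.842×10⁻⁵ × 2.364×10⁵ = 9.082 J.
Time: 9.082 J / 0.00216 W = 4200 s.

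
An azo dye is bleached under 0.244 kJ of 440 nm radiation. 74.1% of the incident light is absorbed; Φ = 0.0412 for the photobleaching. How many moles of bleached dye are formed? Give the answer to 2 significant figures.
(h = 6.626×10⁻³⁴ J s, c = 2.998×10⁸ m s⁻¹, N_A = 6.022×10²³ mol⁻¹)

2.7×10⁻⁵ mol

Photon energy at 440 nm: hc/λ = (6.626×10⁻³⁴)(2.998×10⁸)/(440×10⁻⁹) = 4.515×10⁻¹⁹ J.
Incident energy: 0.244 kJ = 244 J.
Photons incident: 244 / 4.515×10⁻¹⁹ = 5.404×10²⁰, i.e. 5.404×10²⁰/6.022×10²³ = 8.974×10⁻⁴ mol.
Photons absorbed: 0.741 × 8.974×10⁻⁴ = 6.650×10⁻⁴ mol.
Product: Φ × n_abs = 0.0412 × 6.650×10⁻⁴ = 2.740×10⁻⁵ mol.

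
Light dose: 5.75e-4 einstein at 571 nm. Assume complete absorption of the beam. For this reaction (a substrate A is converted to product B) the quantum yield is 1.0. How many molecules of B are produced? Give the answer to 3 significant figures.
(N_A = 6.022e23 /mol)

3.46e20 molecules

Product: Φ × n_abs = 1.0 × 5.75e-4 = 5.750e-4 mol.
As a count: 5.750e-4 × 6.022e23 = 3.46e20.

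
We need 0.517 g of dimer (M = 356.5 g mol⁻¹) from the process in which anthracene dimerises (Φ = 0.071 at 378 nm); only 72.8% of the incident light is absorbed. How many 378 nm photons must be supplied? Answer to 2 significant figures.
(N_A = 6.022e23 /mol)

Product: 0.517 g / 356.5 g mol⁻¹ = 0.001450 mol.
Photons that must be absorbed: 0.001450 / 0.071 = 0.02042 mol.
Incident photons needed: 0.02042 / 0.728 = 0.02805 mol.
Photon count: 0.02805 × 6.022e23 = 1.7e22.

1.7e22 photons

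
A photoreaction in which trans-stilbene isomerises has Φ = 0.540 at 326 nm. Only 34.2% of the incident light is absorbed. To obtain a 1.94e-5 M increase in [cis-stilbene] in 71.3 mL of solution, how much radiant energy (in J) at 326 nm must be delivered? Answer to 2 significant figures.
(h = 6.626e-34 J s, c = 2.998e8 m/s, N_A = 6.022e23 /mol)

2.7 J

Product: (1.94e-5 M)(0.0713 L) = 1.383e-6 mol.
Photons that must be absorbed: 1.383e-6 / 0.540 = 2.561e-6 mol.
Incident photons needed: 2.561e-6 / 0.342 = 7.488e-6 mol.
Photon energy: hc/λ = 6.093e-19 J; per mole, 3.669e5 J mol⁻¹.
Energy required: 7.488e-6 × 3.669e5 = 2.7 J.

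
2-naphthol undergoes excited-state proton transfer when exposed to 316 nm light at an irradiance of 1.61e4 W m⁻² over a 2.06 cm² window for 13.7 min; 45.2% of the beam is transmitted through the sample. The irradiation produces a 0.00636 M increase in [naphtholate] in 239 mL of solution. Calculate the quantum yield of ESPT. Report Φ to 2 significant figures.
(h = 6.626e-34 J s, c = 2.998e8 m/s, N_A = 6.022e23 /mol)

Product: (0.00636 M)(0.239 L) = 0.001520 mol.
Photon energy at 316 nm: hc/λ = (6.626e-34)(2.998e8)/(316e-9) = 6.286e-19 J.
Energy delivered: (1.61e4 W m⁻²)(2.06e-4 m²)(822 s) = 2726 J.
Photons incident: 2726 / 6.286e-19 = 4.337e21, i.e. 4.337e21/6.022e23 = 0.007202 mol.
Fraction absorbed: 1 − 45.2/100 = 0.5480.
Photons absorbed: 0.5480 × 0.007202 = 0.003947 mol.
Φ = 0.001520 mol / 0.003947 mol photons = 0.39.

Φ = 0.39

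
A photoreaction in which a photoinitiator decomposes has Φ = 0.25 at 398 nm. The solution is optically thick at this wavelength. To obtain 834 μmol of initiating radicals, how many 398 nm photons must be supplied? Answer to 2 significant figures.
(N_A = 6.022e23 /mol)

2.0e21 photons

Product: 834 μmol = 8.34e-4 mol.
Photons that must be absorbed: 8.34e-4 / 0.25 = 0.003336 mol.
Photon count: 0.003336 × 6.022e23 = 2.0e21.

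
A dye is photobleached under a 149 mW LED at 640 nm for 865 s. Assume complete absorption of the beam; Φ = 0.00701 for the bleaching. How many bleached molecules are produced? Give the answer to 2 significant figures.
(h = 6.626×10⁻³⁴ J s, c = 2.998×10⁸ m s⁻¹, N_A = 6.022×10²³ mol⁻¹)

2.9×10¹⁸ bleached molecules

Photon energy at 640 nm: hc/λ = (6.626×10⁻³⁴)(2.998×10⁸)/(640×10⁻⁹) = 3.104×10⁻¹⁹ J.
Energy delivered: (149 mW)(865 s) = 128.9 J.
Photons incident: 128.9 / 3.104×10⁻¹⁹ = 4.153×10²⁰, i.e. 4.153×10²⁰/6.022×10²³ = 6.896×10⁻⁴ mol.
Product: Φ × n_abs = 0.00701 × 6.896×10⁻⁴ = 4.834×10⁻⁶ mol.
As a count: 4.834×10⁻⁶ × 6.022×10²³ = 2.9×10¹⁸.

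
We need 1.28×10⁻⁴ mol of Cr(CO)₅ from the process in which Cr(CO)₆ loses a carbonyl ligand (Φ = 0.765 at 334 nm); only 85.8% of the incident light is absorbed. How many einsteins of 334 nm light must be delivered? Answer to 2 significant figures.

Photons that must be absorbed: 1.28×10⁻⁴ / 0.765 = 1.673×10⁻⁴ mol.
Incident photons needed: 1.673×10⁻⁴ / 0.858 = 1.950×10⁻⁴ mol.

2.0×10⁻⁴ einstein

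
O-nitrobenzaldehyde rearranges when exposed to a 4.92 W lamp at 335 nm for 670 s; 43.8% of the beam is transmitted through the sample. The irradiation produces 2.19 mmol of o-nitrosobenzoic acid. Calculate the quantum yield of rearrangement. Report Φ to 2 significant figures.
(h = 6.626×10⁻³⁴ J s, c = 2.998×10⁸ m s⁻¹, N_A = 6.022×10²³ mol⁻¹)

Product: 2.19 mmol = 0.00219 mol.
Photon energy at 335 nm: hc/λ = (6.626×10⁻³⁴)(2.998×10⁸)/(335×10⁻⁹) = 5.930×10⁻¹⁹ J.
Energy delivered: (4.92 W)(670 s) = 3296 J.
Photons incident: 3296 / 5.930×10⁻¹⁹ = 5.558×10²¹, i.e. 5.558×10²¹/6.022×10²³ = 0.009229 mol.
Fraction absorbed: 1 − 43.8/100 = 0.5620.
Photons absorbed: 0.5620 × 0.009229 = 0.005187 mol.
Φ = 0.00219 mol / 0.005187 mol photons = 0.42.

Φ = 0.42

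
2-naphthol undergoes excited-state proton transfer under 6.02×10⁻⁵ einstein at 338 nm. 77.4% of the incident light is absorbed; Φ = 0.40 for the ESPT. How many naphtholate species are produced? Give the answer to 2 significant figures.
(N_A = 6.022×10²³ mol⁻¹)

Photons absorbed: 0.774 × 6.02×10⁻⁵ = 4.659×10⁻⁵ mol.
Product: Φ × n_abs = 0.40 × 4.659×10⁻⁵ = 1.864×10⁻⁵ mol.
As a count: 1.864×10⁻⁵ × 6.022×10²³ = 1.1×10¹⁹.

1.1×10¹⁹ species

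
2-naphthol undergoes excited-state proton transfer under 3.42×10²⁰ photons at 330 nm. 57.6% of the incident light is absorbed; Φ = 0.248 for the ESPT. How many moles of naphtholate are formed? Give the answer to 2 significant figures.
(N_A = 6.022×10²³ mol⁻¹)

Moles of photons: 3.42×10²⁰ / 6.022×10²³ = 5.679×10⁻⁴ mol.
Photons absorbed: 0.576 × 5.679×10⁻⁴ = 3.271×10⁻⁴ mol.
Product: Φ × n_abs = 0.248 × 3.271×10⁻⁴ = 8.112×10⁻⁵ mol.

8.1×10⁻⁵ mol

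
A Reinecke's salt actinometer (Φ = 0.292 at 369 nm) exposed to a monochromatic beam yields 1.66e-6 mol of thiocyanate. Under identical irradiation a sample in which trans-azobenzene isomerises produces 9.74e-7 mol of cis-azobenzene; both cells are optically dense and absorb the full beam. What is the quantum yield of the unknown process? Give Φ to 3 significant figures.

Φ = 0.171

Photons absorbed by the actinometer: 1.66e-6 / 0.292 = 5.685e-6 mol.
Φ(unknown) = 9.74e-7 / 5.685e-6 = 0.171.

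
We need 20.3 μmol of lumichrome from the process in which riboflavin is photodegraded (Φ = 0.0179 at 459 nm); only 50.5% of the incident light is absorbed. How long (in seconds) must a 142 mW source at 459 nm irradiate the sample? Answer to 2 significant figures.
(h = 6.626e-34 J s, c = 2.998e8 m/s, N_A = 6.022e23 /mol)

Product: 20.3 μmol = 2.03e-5 mol.
Photons that must be absorbed: 2.03e-5 / 0.0179 = 0.001134 mol.
Incident photons needed: 0.001134 / 0.505 = 0.002246 mol.
Photon energy: hc/λ = 4.328e-19 J; per mole, 2.606e5 J mol⁻¹.
Energy required: 0.002246 × 2.606e5 = 585.3 J.
Time: 585.3 J / 0.142 W = 4100 s.

t ≈ 4100 s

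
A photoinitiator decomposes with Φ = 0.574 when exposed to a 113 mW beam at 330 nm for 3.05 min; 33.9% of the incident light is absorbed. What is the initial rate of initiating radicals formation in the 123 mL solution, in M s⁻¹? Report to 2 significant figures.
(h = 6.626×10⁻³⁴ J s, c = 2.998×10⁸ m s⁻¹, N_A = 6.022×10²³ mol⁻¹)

Photon energy at 330 nm: hc/λ = (6.626×10⁻³⁴)(2.998×10⁸)/(330×10⁻⁹) = 6.020×10⁻¹⁹ J.
Energy delivered: (113 mW)(183 s) = 20.68 J.
Photons incident: 20.68 / 6.020×10⁻¹⁹ = 3.435×10¹⁹, i.e. 3.435×10¹⁹/6.022×10²³ = 5.704×10⁻⁵ mol.
Photons absorbed: 0.339 × 5.704×10⁻⁵ = 1.934×10⁻⁵ mol.
Product formed: 0.574 × 1.934×10⁻⁵ = 1.110×10⁻⁵ mol.
Rate: 1.110×10⁻⁵ mol / (183 s × 0.123 L) = 4.9×10⁻⁷ M s⁻¹.

4.9×10⁻⁷ M s⁻¹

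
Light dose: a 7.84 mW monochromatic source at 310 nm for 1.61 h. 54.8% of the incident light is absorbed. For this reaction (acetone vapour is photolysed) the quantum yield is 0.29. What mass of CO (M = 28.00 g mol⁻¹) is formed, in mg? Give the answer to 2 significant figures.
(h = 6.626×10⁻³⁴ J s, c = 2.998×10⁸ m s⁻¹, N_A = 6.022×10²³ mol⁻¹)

0.52 mg

Photon energy at 310 nm: hc/λ = (6.626×10⁻³⁴)(2.998×10⁸)/(310×10⁻⁹) = 6.408×10⁻¹⁹ J.
Energy delivered: (7.84 mW)(5796 s) = 45.44 J.
Photons incident: 45.44 / 6.408×10⁻¹⁹ = 7.091×10¹⁹, i.e. 7.091×10¹⁹/6.022×10²³ = 1.178×10⁻⁴ mol.
Photons absorbed: 0.548 × 1.178×10⁻⁴ = 6.455×10⁻⁵ mol.
Product: Φ × n_abs = 0.29 × 6.455×10⁻⁵ = 1.872×10⁻⁵ mol.
Mass: 1.872×10⁻⁵ × 28.00 = 5.242×10⁻⁴ g = 0.52 mg.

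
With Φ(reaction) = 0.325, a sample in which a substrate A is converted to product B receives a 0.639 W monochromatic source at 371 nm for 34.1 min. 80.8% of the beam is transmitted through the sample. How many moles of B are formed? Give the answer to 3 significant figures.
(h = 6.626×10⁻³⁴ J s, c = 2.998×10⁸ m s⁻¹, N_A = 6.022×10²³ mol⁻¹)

Photon energy at 371 nm: hc/λ = (6.626×10⁻³⁴)(2.998×10⁸)/(371×10⁻⁹) = 5.354×10⁻¹⁹ J.
Energy delivered: (0.639 W)(2046 s) = 1307 J.
Photons incident: 1307 / 5.354×10⁻¹⁹ = 2.441×10²¹, i.e. 2.441×10²¹/6.022×10²³ = 0.004053 mol.
Fraction absorbed: 1 − 80.8/100 = 0.1920.
Photons absorbed: 0.1920 × 0.004053 = 7.782×10⁻⁴ mol.
Product: Φ × n_abs = 0.325 × 7.782×10⁻⁴ = 2.529×10⁻⁴ mol.

2.53×10⁻⁴ mol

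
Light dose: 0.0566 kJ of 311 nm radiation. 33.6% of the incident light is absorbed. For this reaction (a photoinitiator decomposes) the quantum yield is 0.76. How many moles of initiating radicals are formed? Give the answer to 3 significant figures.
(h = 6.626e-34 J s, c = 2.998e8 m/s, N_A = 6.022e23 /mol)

Photon energy at 311 nm: hc/λ = (6.626e-34)(2.998e8)/(311e-9) = 6.387e-19 J.
Incident energy: 0.0566 kJ = 56.6 J.
Photons incident: 56.6 / 6.387e-19 = 8.862e19, i.e. 8.862e19/6.022e23 = 1.472e-4 mol.
Photons absorbed: 0.336 × 1.472e-4 = 4.946e-5 mol.
Product: Φ × n_abs = 0.76 × 4.946e-5 = 3.759e-5 mol.

3.76e-5 mol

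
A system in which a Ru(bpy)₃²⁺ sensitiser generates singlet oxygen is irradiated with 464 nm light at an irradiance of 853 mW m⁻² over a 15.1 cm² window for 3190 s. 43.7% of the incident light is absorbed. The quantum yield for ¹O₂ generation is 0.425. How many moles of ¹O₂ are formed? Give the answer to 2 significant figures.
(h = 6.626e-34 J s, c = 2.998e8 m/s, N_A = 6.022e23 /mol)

3.0e-6 mol

Photon energy at 464 nm: hc/λ = (6.626e-34)(2.998e8)/(464e-9) = 4.281e-19 J.
Energy delivered: (853 mW m⁻²)(15.1e-4 m²)(3190 s) = 4.109 J.
Photons incident: 4.109 / 4.281e-19 = 9.598e18, i.e. 9.598e18/6.022e23 = 1.594e-5 mol.
Photons absorbed: 0.437 × 1.594e-5 = 6.966e-6 mol.
Product: Φ × n_abs = 0.425 × 6.966e-6 = 2.961e-6 mol.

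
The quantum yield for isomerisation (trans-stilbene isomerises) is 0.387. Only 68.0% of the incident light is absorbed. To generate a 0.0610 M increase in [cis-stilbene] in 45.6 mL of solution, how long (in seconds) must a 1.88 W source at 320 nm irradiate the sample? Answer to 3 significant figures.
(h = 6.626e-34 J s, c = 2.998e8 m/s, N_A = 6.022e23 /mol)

Product: (0.0610 M)(0.0456 L) = 0.002782 mol.
Photons that must be absorbed: 0.002782 / 0.387 = 0.007189 mol.
Incident photons needed: 0.007189 / 0.680 = 0.01057 mol.
Photon energy: hc/λ = 6.208e-19 J; per mole, 3.738e5 J mol⁻¹.
Energy required: 0.01057 × 3.738e5 = 3951 J.
Time: 3951 J / 1.88 W = 2100 s.

t ≈ 2100 s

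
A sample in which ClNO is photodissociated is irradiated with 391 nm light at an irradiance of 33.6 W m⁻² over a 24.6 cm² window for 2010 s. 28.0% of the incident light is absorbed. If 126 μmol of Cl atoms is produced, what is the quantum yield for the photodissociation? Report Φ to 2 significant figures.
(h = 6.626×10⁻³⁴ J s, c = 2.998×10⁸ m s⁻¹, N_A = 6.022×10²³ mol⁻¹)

Product: 126 μmol = 1.26×10⁻⁴ mol.
Photon energy at 391 nm: hc/λ = (6.626×10⁻³⁴)(2.998×10⁸)/(391×10⁻⁹) = 5.080×10⁻¹⁹ J.
Energy delivered: (33.6 W m⁻²)(24.6×10⁻⁴ m²)(2010 s) = 166.1 J.
Photons incident: 166.1 / 5.080×10⁻¹⁹ = 3.270×10²⁰, i.e. 3.270×10²⁰/6.022×10²³ = 5.430×10⁻⁴ mol.
Photons absorbed: 0.280 × 5.430×10⁻⁴ = 1.520×10⁻⁴ mol.
Φ = 1.26×10⁻⁴ mol / 1.520×10⁻⁴ mol photons = 0.83.

Φ = 0.83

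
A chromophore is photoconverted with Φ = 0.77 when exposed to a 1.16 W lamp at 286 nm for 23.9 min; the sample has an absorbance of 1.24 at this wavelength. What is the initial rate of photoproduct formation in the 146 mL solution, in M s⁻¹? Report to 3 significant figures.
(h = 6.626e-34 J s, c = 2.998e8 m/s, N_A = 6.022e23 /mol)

1.38e-5 M s⁻¹

Photon energy at 286 nm: hc/λ = (6.626e-34)(2.998e8)/(286e-9) = 6.946e-19 J.
Energy delivered: (1.16 W)(1434 s) = 1663 J.
Photons incident: 1663 / 6.946e-19 = 2.394e21, i.e. 2.394e21/6.022e23 = 0.003975 mol.
Fraction absorbed: 1 − 10^(−1.24) = 0.9425.
Photons absorbed: 0.9425 × 0.003975 = 0.003746 mol.
Product formed: 0.77 × 0.003746 = 0.002884 mol.
Rate: 0.002884 mol / (1434 s × 0.146 L) = 1.38e-5 M s⁻¹.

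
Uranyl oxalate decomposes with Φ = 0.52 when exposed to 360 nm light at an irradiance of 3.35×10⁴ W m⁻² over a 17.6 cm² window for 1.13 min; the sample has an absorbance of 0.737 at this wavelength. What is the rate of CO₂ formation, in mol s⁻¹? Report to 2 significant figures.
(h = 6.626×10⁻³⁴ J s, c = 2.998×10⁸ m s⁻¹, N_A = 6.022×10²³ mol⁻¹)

Photon energy at 360 nm: hc/λ = (6.626×10⁻³⁴)(2.998×10⁸)/(360×10⁻⁹) = 5.518×10⁻¹⁹ J.
Energy delivered: (3.35×10⁴ W m⁻²)(17.6×10⁻⁴ m²)(67.8 s) = 3997 J.
Photons incident: 3997 / 5.518×10⁻¹⁹ = 7.244×10²¹, i.e. 7.244×10²¹/6.022×10²³ = 0.01203 mol.
Fraction absorbed: 1 − 10^(−0.737) = 0.8168.
Photons absorbed: 0.8168 × 0.01203 = 0.009826 mol.
Product formed: 0.52 × 0.009826 = 0.005110 mol.
Rate: 0.005110 / 67.8 s = 7.5×10⁻⁵ mol s⁻¹.

7.5×10⁻⁵ mol s⁻¹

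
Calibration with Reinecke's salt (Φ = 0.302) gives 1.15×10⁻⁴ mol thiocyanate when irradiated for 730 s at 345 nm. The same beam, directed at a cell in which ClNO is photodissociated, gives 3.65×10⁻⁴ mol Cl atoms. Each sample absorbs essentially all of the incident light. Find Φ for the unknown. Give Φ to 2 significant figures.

Φ = 0.96

Photons absorbed by the actinometer: 1.15×10⁻⁴ / 0.302 = 3.808×10⁻⁴ mol.
Φ(unknown) = 3.65×10⁻⁴ / 3.808×10⁻⁴ = 0.96.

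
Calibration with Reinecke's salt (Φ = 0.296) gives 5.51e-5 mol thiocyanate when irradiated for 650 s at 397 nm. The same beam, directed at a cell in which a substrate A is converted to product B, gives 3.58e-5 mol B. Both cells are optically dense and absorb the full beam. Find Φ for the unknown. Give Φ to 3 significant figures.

Photons absorbed by the actinometer: 5.51e-5 / 0.296 = 1.861e-4 mol.
Φ(unknown) = 3.58e-5 / 1.861e-4 = 0.192.

Φ = 0.192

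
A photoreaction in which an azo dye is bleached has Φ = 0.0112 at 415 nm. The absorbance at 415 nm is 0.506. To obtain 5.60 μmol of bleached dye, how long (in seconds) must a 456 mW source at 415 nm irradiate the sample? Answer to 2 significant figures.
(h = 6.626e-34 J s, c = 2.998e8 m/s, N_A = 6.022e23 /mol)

Product: 5.60 μmol = 5.60e-6 mol.
Photons that must be absorbed: 5.60e-6 / 0.0112 = 5.000e-4 mol.
Fraction absorbed: 1 − 10^(−0.506) = 0.6881.
Incident photons needed: 5.000e-4 / 0.6881 = 7.266e-4 mol.
Photon energy: hc/λ = 4.787e-19 J; per mole, 2.883e5 J mol⁻¹.
Energy required: 7.266e-4 × 2.883e5 = 209.5 J.
Time: 209.5 J / 0.456 W = 460 s.

t ≈ 460 s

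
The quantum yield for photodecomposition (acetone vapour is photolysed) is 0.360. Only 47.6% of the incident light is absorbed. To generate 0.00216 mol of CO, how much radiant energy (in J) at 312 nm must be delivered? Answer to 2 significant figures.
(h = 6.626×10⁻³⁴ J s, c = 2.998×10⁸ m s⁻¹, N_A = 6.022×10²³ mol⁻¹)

Photons that must be absorbed: 0.00216 / 0.360 = 0.006000 mol.
Incident photons needed: 0.006000 / 0.476 = 0.01261 mol.
Photon energy: hc/λ = 6.367×10⁻¹⁹ J; per mole, 3.834×10⁵ J mol⁻¹.
Energy required: 0.01261 × 3.834×10⁵ = 4800 J.

4800 J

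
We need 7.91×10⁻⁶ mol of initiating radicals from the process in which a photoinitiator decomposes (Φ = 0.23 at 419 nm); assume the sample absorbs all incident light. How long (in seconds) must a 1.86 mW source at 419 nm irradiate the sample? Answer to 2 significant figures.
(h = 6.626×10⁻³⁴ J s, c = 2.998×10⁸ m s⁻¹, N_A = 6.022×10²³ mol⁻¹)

Photons that must be absorbed: 7.91×10⁻⁶ / 0.23 = 3.439×10⁻⁵ mol.
Photon energy: hc/λ = 4.741×10⁻¹⁹ J; per mole, 2.855×10⁵ J mol⁻¹.
Energy required: 3.439×10⁻⁵ × 2.855×10⁵ = 9.818 J.
Time: 9.818 J / 0.00186 W = 5300 s.

t ≈ 5300 s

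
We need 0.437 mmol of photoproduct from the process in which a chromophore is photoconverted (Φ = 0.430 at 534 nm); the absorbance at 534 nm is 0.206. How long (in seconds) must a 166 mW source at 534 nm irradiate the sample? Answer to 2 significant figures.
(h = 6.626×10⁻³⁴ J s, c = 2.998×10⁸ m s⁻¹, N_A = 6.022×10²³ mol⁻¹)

t ≈ 3600 s

Product: 0.437 mmol = 4.37×10⁻⁴ mol.
Photons that must be absorbed: 4.37×10⁻⁴ / 0.430 = 0.001016 mol.
Fraction absorbed: 1 − 10^(−0.206) = 0.3777.
Incident photons needed: 0.001016 / 0.3777 = 0.002690 mol.
Photon energy: hc/λ = 3.720×10⁻¹⁹ J; per mole, 2.240×10⁵ J mol⁻¹.
Energy required: 0.002690 × 2.240×10⁵ = 602.6 J.
Time: 602.6 J / 0.166 W = 3600 s.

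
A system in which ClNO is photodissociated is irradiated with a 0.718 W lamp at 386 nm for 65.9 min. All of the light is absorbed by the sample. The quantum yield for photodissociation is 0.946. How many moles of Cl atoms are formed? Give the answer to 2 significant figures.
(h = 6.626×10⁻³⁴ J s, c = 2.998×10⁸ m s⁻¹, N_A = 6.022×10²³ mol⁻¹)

Photon energy at 386 nm: hc/λ = (6.626×10⁻³⁴)(2.998×10⁸)/(386×10⁻⁹) = 5.146×10⁻¹⁹ J.
Energy delivered: (0.718 W)(3954 s) = 2839 J.
Photons incident: 2839 / 5.146×10⁻¹⁹ = 5.517×10²¹, i.e. 5.517×10²¹/6.022×10²³ = 0.009161 mol.
Product: Φ × n_abs = 0.946 × 0.009161 = 0.008666 mol.

0.0087 mol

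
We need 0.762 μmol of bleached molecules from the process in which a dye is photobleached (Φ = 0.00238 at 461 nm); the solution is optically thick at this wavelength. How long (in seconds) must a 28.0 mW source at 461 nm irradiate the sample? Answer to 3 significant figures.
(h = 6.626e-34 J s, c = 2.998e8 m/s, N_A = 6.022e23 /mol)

t ≈ 2970 s

Product: 0.762 μmol = 7.62e-7 mol.
Photons that must be absorbed: 7.62e-7 / 0.00238 = 3.202e-4 mol.
Photon energy: hc/λ = 4.309e-19 J; per mole, 2.595e5 J mol⁻¹.
Energy required: 3.202e-4 × 2.595e5 = 83.09 J.
Time: 83.09 J / 0.028 W = 2970 s.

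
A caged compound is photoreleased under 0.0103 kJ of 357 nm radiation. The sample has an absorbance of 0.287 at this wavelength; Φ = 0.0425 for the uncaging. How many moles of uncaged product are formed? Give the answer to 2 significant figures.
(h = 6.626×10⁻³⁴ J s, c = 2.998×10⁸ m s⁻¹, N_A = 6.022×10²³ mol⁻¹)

6.3×10⁻⁷ mol

Photon energy at 357 nm: hc/λ = (6.626×10⁻³⁴)(2.998×10⁸)/(357×10⁻⁹) = 5.564×10⁻¹⁹ J.
Incident energy: 0.0103 kJ = 10.3 J.
Photons incident: 10.3 / 5.564×10⁻¹⁹ = 1.851×10¹⁹, i.e. 1.851×10¹⁹/6.022×10²³ = 3.074×10⁻⁵ mol.
Fraction absorbed: 1 − 10^(−0.287) = 0.4836.
Photons absorbed: 0.4836 × 3.074×10⁻⁵ = 1.487×10⁻⁵ mol.
Product: Φ × n_abs = 0.0425 × 1.487×10⁻⁵ = 6.320×10⁻⁷ mol.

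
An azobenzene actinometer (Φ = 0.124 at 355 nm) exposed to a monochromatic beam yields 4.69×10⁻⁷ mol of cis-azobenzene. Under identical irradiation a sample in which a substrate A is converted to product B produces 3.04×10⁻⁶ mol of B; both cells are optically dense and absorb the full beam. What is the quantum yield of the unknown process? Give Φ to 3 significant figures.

Φ = 0.804

Photons absorbed by the actinometer: 4.69×10⁻⁷ / 0.124 = 3.782×10⁻⁶ mol.
Φ(unknown) = 3.04×10⁻⁶ / 3.782×10⁻⁶ = 0.804.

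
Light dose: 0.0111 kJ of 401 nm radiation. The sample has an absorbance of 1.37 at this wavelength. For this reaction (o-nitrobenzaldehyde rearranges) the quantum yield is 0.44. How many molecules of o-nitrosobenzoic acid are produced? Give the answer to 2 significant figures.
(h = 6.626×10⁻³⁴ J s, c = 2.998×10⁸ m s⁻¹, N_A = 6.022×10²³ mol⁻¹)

9.4×10¹⁸ molecules

Photon energy at 401 nm: hc/λ = (6.626×10⁻³⁴)(2.998×10⁸)/(401×10⁻⁹) = 4.954×10⁻¹⁹ J.
Incident energy: 0.0111 kJ = 11.1 J.
Photons incident: 11.1 / 4.954×10⁻¹⁹ = 2.241×10¹⁹, i.e. 2.241×10¹⁹/6.022×10²³ = 3.721×10⁻⁵ mol.
Fraction absorbed: 1 − 10^(−1.37) = 0.9573.
Photons absorbed: 0.9573 × 3.721×10⁻⁵ = 3.562×10⁻⁵ mol.
Product: Φ × n_abs = 0.44 × 3.562×10⁻⁵ = 1.567×10⁻⁵ mol.
As a count: 1.567×10⁻⁵ × 6.022×10²³ = 9.4×10¹⁸.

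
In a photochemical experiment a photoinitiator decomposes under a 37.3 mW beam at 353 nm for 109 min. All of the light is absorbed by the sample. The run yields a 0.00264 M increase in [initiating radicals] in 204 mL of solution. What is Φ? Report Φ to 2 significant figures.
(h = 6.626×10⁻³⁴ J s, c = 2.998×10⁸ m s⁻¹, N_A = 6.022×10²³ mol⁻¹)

Φ = 0.75

Product: (0.00264 M)(0.204 L) = 5.386×10⁻⁴ mol.
Photon energy at 353 nm: hc/λ = (6.626×10⁻³⁴)(2.998×10⁸)/(353×10⁻⁹) = 5.627×10⁻¹⁹ J.
Energy delivered: (37.3 mW)(6540 s) = 243.9 J.
Photons incident: 243.9 / 5.627×10⁻¹⁹ = 4.334×10²⁰, i.e. 4.334×10²⁰/6.022×10²³ = 7.197×10⁻⁴ mol.
Φ = 5.386×10⁻⁴ mol / 7.197×10⁻⁴ mol photons = 0.75.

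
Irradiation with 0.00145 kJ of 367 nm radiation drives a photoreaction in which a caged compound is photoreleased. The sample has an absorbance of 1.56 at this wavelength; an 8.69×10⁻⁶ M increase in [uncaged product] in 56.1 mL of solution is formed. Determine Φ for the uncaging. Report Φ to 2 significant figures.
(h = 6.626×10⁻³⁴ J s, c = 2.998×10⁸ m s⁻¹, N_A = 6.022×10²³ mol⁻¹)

Product: (8.69×10⁻⁶ M)(0.0561 L) = 4.875×10⁻⁷ mol.
Photon energy at 367 nm: hc/λ = (6.626×10⁻³⁴)(2.998×10⁸)/(367×10⁻⁹) = 5.413×10⁻¹⁹ J.
Incident energy: 0.00145 kJ = 1.45 J.
Photons incident: 1.45 / 5.413×10⁻¹⁹ = 2.679×10¹⁸, i.e. 2.679×10¹⁸/6.022×10²³ = 4.449×10⁻⁶ mol.
Fraction absorbed: 1 − 10^(−1.56) = 0.9725.
Photons absorbed: 0.9725 × 4.449×10⁻⁶ = 4.327×10⁻⁶ mol.
Φ = 4.875×10⁻⁷ mol / 4.327×10⁻⁶ mol photons = 0.11.

Φ = 0.11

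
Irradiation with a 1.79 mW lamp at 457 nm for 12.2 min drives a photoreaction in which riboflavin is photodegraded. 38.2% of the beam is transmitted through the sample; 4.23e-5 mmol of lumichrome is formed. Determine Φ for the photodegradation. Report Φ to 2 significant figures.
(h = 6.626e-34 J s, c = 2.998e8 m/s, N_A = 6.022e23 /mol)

Product: 4.23e-5 mmol = 4.23e-8 mol.
Photon energy at 457 nm: hc/λ = (6.626e-34)(2.998e8)/(457e-9) = 4.347e-19 J.
Energy delivered: (1.79 mW)(732 s) = 1.310 J.
Photons incident: 1.310 / 4.347e-19 = 3.014e18, i.e. 3.014e18/6.022e23 = 5.005e-6 mol.
Fraction absorbed: 1 − 38.2/100 = 0.6180.
Photons absorbed: 0.6180 × 5.005e-6 = 3.093e-6 mol.
Φ = 4.23e-8 mol / 3.093e-6 mol photons = 0.014.

Φ = 0.014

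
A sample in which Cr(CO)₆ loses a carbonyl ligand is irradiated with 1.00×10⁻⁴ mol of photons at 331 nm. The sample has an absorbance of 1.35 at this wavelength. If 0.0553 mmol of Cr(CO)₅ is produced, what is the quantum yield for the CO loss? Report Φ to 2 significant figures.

Φ = 0.58

Product: 0.0553 mmol = 5.53×10⁻⁵ mol.
Fraction absorbed: 1 − 10^(−1.35) = 0.9553.
Photons absorbed: 0.9553 × 1.00×10⁻⁴ = 9.553×10⁻⁵ mol.
Φ = 5.53×10⁻⁵ mol / 9.553×10⁻⁵ mol photons = 0.58.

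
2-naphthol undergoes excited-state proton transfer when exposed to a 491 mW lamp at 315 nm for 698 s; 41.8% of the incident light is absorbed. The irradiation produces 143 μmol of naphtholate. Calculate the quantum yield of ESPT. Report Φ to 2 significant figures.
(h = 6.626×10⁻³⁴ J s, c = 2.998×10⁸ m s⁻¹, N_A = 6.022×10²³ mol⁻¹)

Product: 143 μmol = 1.43×10⁻⁴ mol.
Photon energy at 315 nm: hc/λ = (6.626×10⁻³⁴)(2.998×10⁸)/(315×10⁻⁹) = 6.306×10⁻¹⁹ J.
Energy delivered: (491 mW)(698 s) = 342.7 J.
Photons incident: 342.7 / 6.306×10⁻¹⁹ = 5.435×10²⁰, i.e. 5.435×10²⁰/6.022×10²³ = 9.025×10⁻⁴ mol.
Photons absorbed: 0.418 × 9.025×10⁻⁴ = 3.772×10⁻⁴ mol.
Φ = 1.43×10⁻⁴ mol / 3.772×10⁻⁴ mol photons = 0.38.

Φ = 0.38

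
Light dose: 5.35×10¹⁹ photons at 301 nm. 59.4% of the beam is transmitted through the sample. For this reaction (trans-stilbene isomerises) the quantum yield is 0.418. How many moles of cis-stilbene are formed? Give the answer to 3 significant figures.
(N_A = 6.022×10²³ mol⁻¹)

1.51×10⁻⁵ mol

Moles of photons: 5.35×10¹⁹ / 6.022×10²³ = 8.884×10⁻⁵ mol.
Fraction absorbed: 1 − 59.4/100 = 0.4060.
Photons absorbed: 0.4060 × 8.884×10⁻⁵ = 3.607×10⁻⁵ mol.
Product: Φ × n_abs = 0.418 × 3.607×10⁻⁵ = 1.508×10⁻⁵ mol.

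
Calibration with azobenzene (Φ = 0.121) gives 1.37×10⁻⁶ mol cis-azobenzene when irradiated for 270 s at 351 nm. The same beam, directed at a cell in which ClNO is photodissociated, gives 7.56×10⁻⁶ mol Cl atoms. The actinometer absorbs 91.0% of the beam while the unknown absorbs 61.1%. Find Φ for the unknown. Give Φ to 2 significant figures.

Photons absorbed by the actinometer: 1.37×10⁻⁶ / 0.121 = 1.132×10⁻⁵ mol.
Incident flux: 1.132×10⁻⁵ / 0.910 = 1.244×10⁻⁵ einstein.
Absorbed by unknown: 0.611 × 1.244×10⁻⁵ = 7.601×10⁻⁶ mol.
Φ(unknown) = 7.56×10⁻⁶ / 7.601×10⁻⁶ = 0.99.

Φ = 0.99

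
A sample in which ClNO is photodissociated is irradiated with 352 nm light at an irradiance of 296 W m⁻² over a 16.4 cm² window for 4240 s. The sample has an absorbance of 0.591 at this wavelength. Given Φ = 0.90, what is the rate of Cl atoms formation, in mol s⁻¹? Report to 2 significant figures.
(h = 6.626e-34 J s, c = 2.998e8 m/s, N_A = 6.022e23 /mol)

9.6e-7 mol s⁻¹

Photon energy at 352 nm: hc/λ = (6.626e-34)(2.998e8)/(352e-9) = 5.643e-19 J.
Energy delivered: (296 W m⁻²)(16.4e-4 m²)(4240 s) = 2058 J.
Photons incident: 2058 / 5.643e-19 = 3.647e21, i.e. 3.647e21/6.022e23 = 0.006056 mol.
Fraction absorbed: 1 − 10^(−0.591) = 0.7436.
Photons absorbed: 0.7436 × 0.006056 = 0.004503 mol.
Product formed: 0.90 × 0.004503 = 0.004053 mol.
Rate: 0.004053 / 4240 s = 9.6e-7 mol s⁻¹.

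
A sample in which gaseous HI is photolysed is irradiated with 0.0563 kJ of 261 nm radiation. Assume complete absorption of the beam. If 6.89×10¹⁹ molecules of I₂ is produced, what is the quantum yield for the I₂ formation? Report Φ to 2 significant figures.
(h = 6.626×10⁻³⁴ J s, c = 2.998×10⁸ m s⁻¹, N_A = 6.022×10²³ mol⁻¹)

Φ = 0.93

Product: 6.89×10¹⁹ / 6.022×10²³ = 1.144×10⁻⁴ mol.
Photon energy at 261 nm: hc/λ = (6.626×10⁻³⁴)(2.998×10⁸)/(261×10⁻⁹) = 7.611×10⁻¹⁹ J.
Incident energy: 0.0563 kJ = 56.3 J.
Photons incident: 56.3 / 7.611×10⁻¹⁹ = 7.397×10¹⁹, i.e. 7.397×10¹⁹/6.022×10²³ = 1.228×10⁻⁴ mol.
Φ = 1.144×10⁻⁴ mol / 1.228×10⁻⁴ mol photons = 0.93.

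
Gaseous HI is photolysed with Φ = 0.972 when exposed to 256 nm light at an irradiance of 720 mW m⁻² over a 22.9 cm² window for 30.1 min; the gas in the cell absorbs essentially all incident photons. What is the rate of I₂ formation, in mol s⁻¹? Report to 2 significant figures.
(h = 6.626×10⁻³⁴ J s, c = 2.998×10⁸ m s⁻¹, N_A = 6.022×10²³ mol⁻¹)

3.4×10⁻⁹ mol s⁻¹

Photon energy at 256 nm: hc/λ = (6.626×10⁻³⁴)(2.998×10⁸)/(256×10⁻⁹) = 7.760×10⁻¹⁹ J.
Energy delivered: (720 mW m⁻²)(22.9×10⁻⁴ m²)(1806 s) = 2.978 J.
Photons incident: 2.978 / 7.760×10⁻¹⁹ = 3.838×10¹⁸, i.e. 3.838×10¹⁸/6.022×10²³ = 6.373×10⁻⁶ mol.
Product formed: 0.972 × 6.373×10⁻⁶ = 6.195×10⁻⁶ mol.
Rate: 6.195×10⁻⁶ / 1806 s = 3.4×10⁻⁹ mol s⁻¹.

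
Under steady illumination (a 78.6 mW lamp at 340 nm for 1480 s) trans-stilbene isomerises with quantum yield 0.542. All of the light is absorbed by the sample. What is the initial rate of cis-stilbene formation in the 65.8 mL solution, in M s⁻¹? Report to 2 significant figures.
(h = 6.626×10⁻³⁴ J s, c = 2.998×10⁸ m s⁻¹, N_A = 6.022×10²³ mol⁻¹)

Photon energy at 340 nm: hc/λ = (6.626×10⁻³⁴)(2.998×10⁸)/(340×10⁻⁹) = 5.843×10⁻¹⁹ J.
Energy delivered: (78.6 mW)(1480 s) = 116.3 J.
Photons incident: 116.3 / 5.843×10⁻¹⁹ = 1.990×10²⁰, i.e. 1.990×10²⁰/6.022×10²³ = 3.305×10⁻⁴ mol.
Product formed: 0.542 × 3.305×10⁻⁴ = 1.791×10⁻⁴ mol.
Rate: 1.791×10⁻⁴ mol / (1480 s × 0.0658 L) = 1.8×10⁻⁶ M s⁻¹.

1.8×10⁻⁶ M s⁻¹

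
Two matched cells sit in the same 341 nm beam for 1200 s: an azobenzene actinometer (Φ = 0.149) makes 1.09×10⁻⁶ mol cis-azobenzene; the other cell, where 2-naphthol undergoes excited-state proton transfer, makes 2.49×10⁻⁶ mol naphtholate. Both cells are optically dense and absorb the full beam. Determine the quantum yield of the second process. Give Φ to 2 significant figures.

Photons absorbed by the actinometer: 1.09×10⁻⁶ / 0.149 = 7.315×10⁻⁶ mol.
Φ(unknown) = 2.49×10⁻⁶ / 7.315×10⁻⁶ = 0.34.

Φ = 0.34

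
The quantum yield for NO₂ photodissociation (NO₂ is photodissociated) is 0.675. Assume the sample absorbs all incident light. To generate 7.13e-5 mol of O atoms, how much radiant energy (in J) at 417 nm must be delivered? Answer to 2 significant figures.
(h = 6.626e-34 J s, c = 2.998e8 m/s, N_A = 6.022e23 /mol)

Photons that must be absorbed: 7.13e-5 / 0.675 = 1.056e-4 mol.
Photon energy: hc/λ = 4.764e-19 J; per mole, 2.869e5 J mol⁻¹.
Energy required: 1.056e-4 × 2.869e5 = 30 J.

30 J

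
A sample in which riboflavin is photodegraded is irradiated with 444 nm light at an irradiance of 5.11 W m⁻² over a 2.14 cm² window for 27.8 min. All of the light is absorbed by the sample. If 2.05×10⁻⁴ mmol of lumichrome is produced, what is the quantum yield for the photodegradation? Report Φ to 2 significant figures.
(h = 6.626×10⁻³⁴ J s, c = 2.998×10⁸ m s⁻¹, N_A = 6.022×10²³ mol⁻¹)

Φ = 0.030

Product: 2.05×10⁻⁴ mmol = 2.05×10⁻⁷ mol.
Photon energy at 444 nm: hc/λ = (6.626×10⁻³⁴)(2.998×10⁸)/(444×10⁻⁹) = 4.474×10⁻¹⁹ J.
Energy delivered: (5.11 W m⁻²)(2.14×10⁻⁴ m²)(1668 s) = 1.824 J.
Photons incident: 1.824 / 4.474×10⁻¹⁹ = 4.077×10¹⁸, i.e. 4.077×10¹⁸/6.022×10²³ = 6.770×10⁻⁶ mol.
Φ = 2.05×10⁻⁷ mol / 6.770×10⁻⁶ mol photons = 0.030.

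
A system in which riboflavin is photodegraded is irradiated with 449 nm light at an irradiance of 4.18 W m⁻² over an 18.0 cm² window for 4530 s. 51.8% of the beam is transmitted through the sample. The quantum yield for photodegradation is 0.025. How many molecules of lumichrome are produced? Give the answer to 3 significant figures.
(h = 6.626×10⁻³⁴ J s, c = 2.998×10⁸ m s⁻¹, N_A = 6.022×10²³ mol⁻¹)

Photon energy at 449 nm: hc/λ = (6.626×10⁻³⁴)(2.998×10⁸)/(449×10⁻⁹) = 4.424×10⁻¹⁹ J.
Energy delivered: (4.18 W m⁻²)(18.0×10⁻⁴ m²)(4530 s) = 34.08 J.
Photons incident: 34.08 / 4.424×10⁻¹⁹ = 7.703×10¹⁹, i.e. 7.703×10¹⁹/6.022×10²³ = 1.279×10⁻⁴ mol.
Fraction absorbed: 1 − 51.8/100 = 0.4820.
Photons absorbed: 0.4820 × 1.279×10⁻⁴ = 6.165×10⁻⁵ mol.
Product: Φ × n_abs = 0.025 × 6.165×10⁻⁵ = 1.541×10⁻⁶ mol.
As a count: 1.541×10⁻⁶ × 6.022×10²³ = 9.28×10¹⁷.

9.28×10¹⁷ molecules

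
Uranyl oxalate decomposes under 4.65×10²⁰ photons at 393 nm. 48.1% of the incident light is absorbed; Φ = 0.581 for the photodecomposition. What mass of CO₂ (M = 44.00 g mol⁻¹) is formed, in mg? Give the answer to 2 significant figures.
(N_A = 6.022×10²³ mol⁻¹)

Moles of photons: 4.65×10²⁰ / 6.022×10²³ = 7.722×10⁻⁴ mol.
Photons absorbed: 0.481 × 7.722×10⁻⁴ = 3.714×10⁻⁴ mol.
Product: Φ × n_abs = 0.581 × 3.714×10⁻⁴ = 2.158×10⁻⁴ mol.
Mass: 2.158×10⁻⁴ × 44.00 = 0.009495 g = 9.5 mg.

9.5 mg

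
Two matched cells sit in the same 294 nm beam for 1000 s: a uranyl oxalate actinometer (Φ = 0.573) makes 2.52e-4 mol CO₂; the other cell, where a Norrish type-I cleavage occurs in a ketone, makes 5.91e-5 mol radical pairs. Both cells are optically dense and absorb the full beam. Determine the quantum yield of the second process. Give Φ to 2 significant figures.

Photons absorbed by the actinometer: 2.52e-4 / 0.573 = 4.398e-4 mol.
Φ(unknown) = 5.91e-5 / 4.398e-4 = 0.13.

Φ = 0.13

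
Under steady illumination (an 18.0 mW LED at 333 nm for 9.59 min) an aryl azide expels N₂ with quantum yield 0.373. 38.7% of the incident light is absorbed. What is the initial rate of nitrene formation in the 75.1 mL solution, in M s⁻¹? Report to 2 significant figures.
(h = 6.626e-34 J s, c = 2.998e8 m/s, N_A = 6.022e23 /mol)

9.6e-8 M s⁻¹

Photon energy at 333 nm: hc/λ = (6.626e-34)(2.998e8)/(333e-9) = 5.965e-19 J.
Energy delivered: (18.0 mW)(575.4 s) = 10.36 J.
Photons incident: 10.36 / 5.965e-19 = 1.737e19, i.e. 1.737e19/6.022e23 = 2.884e-5 mol.
Photons absorbed: 0.387 × 2.884e-5 = 1.116e-5 mol.
Product formed: 0.373 × 1.116e-5 = 4.163e-6 mol.
Rate: 4.163e-6 mol / (575.4 s × 0.0751 L) = 9.6e-8 M s⁻¹.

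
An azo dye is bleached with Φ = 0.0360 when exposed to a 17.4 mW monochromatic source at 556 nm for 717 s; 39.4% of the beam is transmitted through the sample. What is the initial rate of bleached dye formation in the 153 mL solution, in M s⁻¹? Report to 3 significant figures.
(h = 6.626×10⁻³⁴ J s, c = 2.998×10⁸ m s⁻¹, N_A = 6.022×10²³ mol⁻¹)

Photon energy at 556 nm: hc/λ = (6.626×10⁻³⁴)(2.998×10⁸)/(556×10⁻⁹) = 3.573×10⁻¹⁹ J.
Energy delivered: (17.4 mW)(717 s) = 12.48 J.
Photons incident: 12.48 / 3.573×10⁻¹⁹ = 3.493×10¹⁹, i.e. 3.493×10¹⁹/6.022×10²³ = 5.800×10⁻⁵ mol.
Fraction absorbed: 1 − 39.4/100 = 0.6060.
Photons absorbed: 0.6060 × 5.800×10⁻⁵ = 3.515×10⁻⁵ mol.
Product formed: 0.0360 × 3.515×10⁻⁵ = 1.265×10⁻⁶ mol.
Rate: 1.265×10⁻⁶ mol / (717 s × 0.153 L) = 1.15×10⁻⁸ M s⁻¹.

1.15×10⁻⁸ M s⁻¹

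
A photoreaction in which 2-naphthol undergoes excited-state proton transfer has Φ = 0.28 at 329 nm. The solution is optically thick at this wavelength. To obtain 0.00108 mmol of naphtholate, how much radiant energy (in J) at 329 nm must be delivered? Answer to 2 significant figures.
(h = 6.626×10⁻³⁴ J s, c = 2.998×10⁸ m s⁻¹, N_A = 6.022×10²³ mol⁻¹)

1.4 J

Product: 0.00108 mmol = 1.08×10⁻⁶ mol.
Photons that must be absorbed: 1.08×10⁻⁶ / 0.28 = 3.857×10⁻⁶ mol.
Photon energy: hc/λ = 6.038×10⁻¹⁹ J; per mole, 3.636×10⁵ J mol⁻¹.
Energy required: 3.857×10⁻⁶ × 3.636×10⁵ = 1.4 J.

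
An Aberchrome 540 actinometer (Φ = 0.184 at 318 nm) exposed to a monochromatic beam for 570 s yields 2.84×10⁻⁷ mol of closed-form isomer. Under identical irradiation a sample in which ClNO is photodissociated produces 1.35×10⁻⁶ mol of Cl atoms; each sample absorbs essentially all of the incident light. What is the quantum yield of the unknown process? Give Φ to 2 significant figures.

Photons absorbed by the actinometer: 2.84×10⁻⁷ / 0.184 = 1.543×10⁻⁶ mol.
Φ(unknown) = 1.35×10⁻⁶ / 1.543×10⁻⁶ = 0.87.

Φ = 0.87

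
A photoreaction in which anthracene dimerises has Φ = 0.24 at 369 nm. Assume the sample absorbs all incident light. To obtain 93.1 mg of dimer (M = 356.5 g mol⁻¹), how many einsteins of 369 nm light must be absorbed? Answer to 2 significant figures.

Product: 93.1 mg / 356.5 g mol⁻¹ = 2.612×10⁻⁴ mol.
Photons that must be absorbed: 2.612×10⁻⁴ / 0.24 = 0.001088 mol.

0.0011 einstein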